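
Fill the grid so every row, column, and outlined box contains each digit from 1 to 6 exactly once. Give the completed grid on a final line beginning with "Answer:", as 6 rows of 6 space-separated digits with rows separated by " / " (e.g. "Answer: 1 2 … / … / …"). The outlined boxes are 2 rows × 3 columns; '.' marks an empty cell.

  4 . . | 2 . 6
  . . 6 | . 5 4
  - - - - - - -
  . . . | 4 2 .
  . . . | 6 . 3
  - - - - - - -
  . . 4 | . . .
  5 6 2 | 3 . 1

Step 1. [r4c5∈{1}] nothing but 1 survives at r4c5, so r4c5=1.
Step 2. [r4c3∈{5}] r4c3's peers cover all but 5 ⇒ r4c3=5.
Step 3. [r1c2∈{1,3,5}] row 1 places 5 nowhere but r1c2. So r1c2=5.
Step 4. [r1c3∈{1,3}] r1c3 is the only open cell in row 1 admitting 1. So r1c3=1.
Step 5. [r4c1∈{2}] r4c1 has the single candidate 2, so r4c1=2.
Step 6. [r2c1∈{3}] only 3 remains possible at r2c1. So r2c1=3.
Step 7. [r5c1∈{1}] r5c1's peers cover all but 1. So r5c1=1.
Step 8. [r3c6∈{5}] only 5 remains possible at r3c6 ⇒ r3c6=5.
Step 9. [r3c3∈{3}] r3c3 has the single candidate 3 ⇒ r3c3=3.
Step 10. [r4c2∈{4}] only 4 remains possible at r4c2. So r4c2=4.
Step 11. [r1c5∈{3}] r1c5's peers cover all but 3, so r1c5=3.
Step 12. [r3c2∈{1}] only 1 remains possible at r3c2 ⇒ r3c2=1.
Step 13. [r3c1∈{6}] nothing but 6 survives at r3c1 ⇒ r3c1=6.
Step 14. [r5c2∈{3}] r5c2 has the single candidate 3, so r5c2=3.
Step 15. [r2c4∈{1}] only 1 remains possible at r2c4 ⇒ r2c4=1.
Step 16. [r2c2∈{2}] only 2 remains possible at r2c2 ⇒ r2c2=2.
Step 17. [r5c5∈{6}] nothing but 6 survives at r5c5 ⇒ r5c5=6.
Step 18. [r5c6∈{2}] nothing but 2 survives at r5c6. So r5c6=2.
Step 19. [r5c4∈{5}] only 5 remains possible at r5c4 ⇒ r5c4=5.
Step 20. [r6c5∈{4}] r6c5 is down to just 4 ⇒ r6c5=4.

Answer: 4 5 1 2 3 6 / 3 2 6 1 5 4 / 6 1 3 4 2 5 / 2 4 5 6 1 3 / 1 3 4 5 6 2 / 5 6 2 3 4 1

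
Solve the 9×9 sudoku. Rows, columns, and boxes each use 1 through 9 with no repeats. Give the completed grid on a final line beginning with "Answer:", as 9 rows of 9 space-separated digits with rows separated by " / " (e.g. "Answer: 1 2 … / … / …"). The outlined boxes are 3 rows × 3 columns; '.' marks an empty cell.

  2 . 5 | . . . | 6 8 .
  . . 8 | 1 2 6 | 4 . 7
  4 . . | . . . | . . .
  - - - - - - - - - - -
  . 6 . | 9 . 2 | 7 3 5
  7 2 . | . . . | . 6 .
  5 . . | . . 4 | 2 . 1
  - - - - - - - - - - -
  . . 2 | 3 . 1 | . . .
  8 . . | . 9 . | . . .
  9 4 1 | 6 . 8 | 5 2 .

Step 1. [r6c8∈{9}] nothing but 9 survives at r6c8, so r6c8=9.
Step 2. [r4c5∈{1,8}] across row 4, 8 lands solely at r4c5, so r4c5=8.
Step 3. [r9c5∈{7}] nothing but 7 survives at r9c5 ⇒ r9c5=7.
Step 4. [r8c6∈{5}] r8c6 has the single candidate 5. So r8c6=5.
Step 5. [r6c3∈{3}] r6c3 is down to just 3. So r6c3=3.
Step 6. [r8c2∈{3,7}] 3 has one home in box 7: r8c2, so r8c2=3.
Step 7. [r3c7∈{1,3,9}] in col 7, 3 fits only at r3c7, so r3c7=3.
Step 8. [r7c5∈{4}] r7c5 is down to just 4. So r7c5=4.
Step 9. [r1c9∈{9}] r1c9's peers cover all but 9 ⇒ r1c9=9.
Step 10. [r3c6∈{7,9}] in col 6, 9 fits only at r3c6, so r3c6=9.
Step 11. [r1c6∈{3,7}] col 6 places 7 nowhere but r1c6 ⇒ r1c6=7.
Step 12. [r5c9∈{4,8}] box 6 places 4 nowhere but r5c9. So r5c9=4.
Step 13. [r3c8∈{1,5}] across box 3, 1 lands solely at r3c8. So r3c8=1.
Step 14. [r5c4∈{5}] r5c4's peers cover all but 5 ⇒ r5c4=5.
Step 15. [r3c3∈{6,7}] r3c3 is the only open cell in row 3 admitting 6 ⇒ r3c3=6.
Step 16. [r7c8∈{7}] r7c8 has the single candidate 7. So r7c8=7.
Step 17. [r7c9∈{6,8}] r7c9 is the only open cell in col 9 admitting 8, so r7c9=8.
Step 18. [r5c6∈{3}] r5c6 has the single candidate 3. So r5c6=3.
Step 19. [r8c8∈{4}] nothing but 4 survives at r8c8. So r8c8=4.
Step 20. [r2c2∈{9}] r2c2 is down to just 9. So r2c2=9.
Step 21. [r3c9∈{2}] nothing but 2 survives at r3c9. So r3c9=2.
Step 22. [r2c1∈{3}] r2c1 is down to just 3 ⇒ r2c1=3.
Step 23. [r5c5∈{1}] r5c5's peers cover all but 1, so r5c5=1.
Step 24. [r8c3∈{7}] nothing but 7 survives at r8c3. So r8c3=7.
Step 25. [r8c4∈{2}] nothing but 2 survives at r8c4. So r8c4=2.
Step 26. [r6c4∈{7}] only 7 remains possible at r6c4. So r6c4=7.
Step 27. [r9c9∈{3}] r9c9 has the single candidate 3, so r9c9=3.
Step 28. [r1c4∈{4}] r1c4's peers cover all but 4, so r1c4=4.
Step 29. [r5c7∈{8}] r5c7's peers cover all but 8 ⇒ r5c7=8.
Step 30. [r3c5∈{5}] r3c5's peers cover all but 5 ⇒ r3c5=5.
Step 31. [r8c7∈{1}] nothing but 1 survives at r8c7, so r8c7=1.
Step 32. [r7c2∈{5}] nothing but 5 survives at r7c2. So r7c2=5.
Step 33. [r2c8∈{5}] nothing but 5 survives at r2c8. So r2c8=5.
Step 34. [r1c5∈{3}] only 3 remains possible at r1c5, so r1c5=3.
Step 35. [r3c4∈{8}] r3c4's peers cover all but 8, so r3c4=8.
Step 36. [r3c2∈{7}] nothing but 7 survives at r3c2, so r3c2=7.
Step 37. [r1c2∈{1}] r1c2's peers cover all but 1, so r1c2=1.
Step 38. [r6c2∈{8}] r6c2 is down to just 8, so r6c2=8.
Step 39. [r8c9∈{6}] r8c9 is down to just 6. So r8c9=6.
Step 40. [r5c3∈{9}] r5c3 has the single candidate 9 ⇒ r5c3=9.
Step 41. [r4c1∈{1}] r4c1 is down to just 1. So r4c1=1.
Step 42. [r7c7∈{9}] r7c7's peers cover all but 9. So r7c7=9.
Step 43. [r4c3∈{4}] r4c3's peers cover all but 4, so r4c3=4.
Step 44. [r7c1∈{6}] r7c1 has the single candidate 6. So r7c1=6.
Step 45. [r6c5∈{6}] r6c5 is down to just 6, so r6c5=6.

Answer: 2 1 5 4 3 7 6 8 9 / 3 9 8 1 2 6 4 5 7 / 4 7 6 8 5 9 3 1 2 / 1 6 4 9 8 2 7 3 5 / 7 2 9 5 1 3 8 6 4 / 5 8 3 7 6 4 2 9 1 / 6 5 2 3 4 1 9 7 8 / 8 3 7 2 9 5 1 4 6 / 9 4 1 6 7 8 5 2 3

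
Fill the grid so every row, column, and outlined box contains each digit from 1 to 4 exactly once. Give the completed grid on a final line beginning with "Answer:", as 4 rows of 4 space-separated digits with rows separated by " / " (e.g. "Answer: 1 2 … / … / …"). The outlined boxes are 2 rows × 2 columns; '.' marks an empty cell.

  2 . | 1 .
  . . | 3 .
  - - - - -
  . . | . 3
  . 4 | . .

Step 1. [r3c1∈{1}] r3c1 has the single candidate 1. So r3c1=1.
Step 2. [r4c3∈{2}] only 2 remains possible at r4c3. So r4c3=2.
Step 3. [r2c1∈{4}] only 4 remains possible at r2c1 ⇒ r2c1=4.
Step 4. [r2c4∈{2}] r2c4's peers cover all but 2. So r2c4=2.
Step 5. [r1c2∈{3}] only 3 remains possible at r1c2. So r1c2=3.
Step 6. [r3c3∈{4}] r3c3's peers cover all but 4. So r3c3=4.
Step 7. [r4c1∈{3}] r4c1 has the single candidate 3, so r4c1=3.
Step 8. [r1c4∈{4}] only 4 remains possible at r1c4, so r1c4=4.
Step 9. [r4c4∈{1}] only 1 remains possible at r4c4. So r4c4=1.
Step 10. [r3c2∈{2}] r3c2 has the single candidate 2 ⇒ r3c2=2.
Step 11. [r2c2∈{1}] only 1 remains possible at r2c2 ⇒ r2c2=1.

Answer: 2 3 1 4 / 4 1 3 2 / 1 2 4 3 / 3 4 2 1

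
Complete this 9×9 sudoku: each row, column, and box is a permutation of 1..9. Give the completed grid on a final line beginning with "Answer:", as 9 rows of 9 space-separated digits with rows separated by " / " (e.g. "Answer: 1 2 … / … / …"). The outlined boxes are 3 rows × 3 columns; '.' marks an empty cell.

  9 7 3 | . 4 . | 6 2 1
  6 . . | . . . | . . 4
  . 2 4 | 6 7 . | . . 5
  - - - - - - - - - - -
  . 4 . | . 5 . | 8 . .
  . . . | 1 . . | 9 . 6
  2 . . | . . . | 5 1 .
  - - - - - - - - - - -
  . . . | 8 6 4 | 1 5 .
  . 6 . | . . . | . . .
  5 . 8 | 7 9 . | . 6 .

Step 1. [r4c9∈{2,3,7}] r4c9 is the only open cell in box 6 admitting 2 ⇒ r4c9=2.
Step 2. [r9c9∈{3}] r9c9 is down to just 3. So r9c9=3.
Step 3. [r1c6∈{5,8}] r1c6 is the only open cell in row 1 admitting 8, so r1c6=8.
Step 4. [r6c9∈{7}] r6c9 is down to just 7, so r6c9=7.
Step 5. [r4c8∈{3}] nothing but 3 survives at r4c8, so r4c8=3.
Step 6. [r8c1∈{1,3,4,7}] in col 1, 4 fits only at r8c1, so r8c1=4.
Step 7. [r4c4∈{9}] only 9 remains possible at r4c4 ⇒ r4c4=9.
Step 8. [r7c9∈{9}] r7c9's peers cover all but 9. So r7c9=9.
Step 9. [r8c3∈{1,2,7,9}] across row 8, 9 lands solely at r8c3. So r8c3=9.
Step 10. [r1c4∈{5}] r1c4 is down to just 5, so r1c4=5.
Step 11. [r7c2∈{3}] only 3 remains possible at r7c2. So r7c2=3.
Step 12. [r5c1∈{3,7,8}] 3 has one home in col 1: r5c1 ⇒ r5c1=3.
Step 13. [r3c1∈{1,8}] in col 1, 8 fits only at r3c1. So r3c1=8.
Step 14. [r3c6∈{1,3,9}] in row 3, 1 fits only at r3c6 ⇒ r3c6=1.
Step 15. [r9c6∈{2}] r9c6 is down to just 2, so r9c6=2.
Step 16. [r8c4∈{3}] only 3 remains possible at r8c4, so r8c4=3.
Step 17. [r2c8∈{7,8,9}] r2c8 is the only open cell in row 2 admitting 8. So r2c8=8.
Step 18. [r5c6∈{7}] nothing but 7 survives at r5c6, so r5c6=7.
Step 19. [r4c6∈{6}] nothing but 6 survives at r4c6. So r4c6=6.
Step 20. [r4c1∈{1,7}] in col 1, 1 fits only at r4c1 ⇒ r4c1=1.
Step 21. [r6c6∈{3}] r6c6 is down to just 3 ⇒ r6c6=3.
Step 22. [r5c5∈{2,8}] in row 5, 2 fits only at r5c5 ⇒ r5c5=2.
Step 23. [r5c3∈{5}] r5c3 is down to just 5 ⇒ r5c3=5.
Step 24. [r2c7∈{3,7}] 7 has one home in row 2: r2c7, so r2c7=7.
Step 25. [r7c1∈{7}] r7c1 is down to just 7. So r7c1=7.
Step 26. [r5c2∈{8}] r5c2 is down to just 8 ⇒ r5c2=8.
Step 27. [r9c2∈{1}] only 1 remains possible at r9c2 ⇒ r9c2=1.
Step 28. [r6c4∈{4}] r6c4 is down to just 4, so r6c4=4.
Step 29. [r2c2∈{5}] only 5 remains possible at r2c2 ⇒ r2c2=5.
Step 30. [r8c5∈{1}] only 1 remains possible at r8c5, so r8c5=1.
Step 31. [r7c3∈{2}] r7c3's peers cover all but 2, so r7c3=2.
Step 32. [r2c6∈{9}] r2c6 has the single candidate 9. So r2c6=9.
Step 33. [r2c4∈{2}] r2c4 has the single candidate 2, so r2c4=2.
Step 34. [r9c7∈{4}] nothing but 4 survives at r9c7, so r9c7=4.
Step 35. [r4c3∈{7}] r4c3's peers cover all but 7. So r4c3=7.
Step 36. [r6c2∈{9}] r6c2's peers cover all but 9 ⇒ r6c2=9.
Step 37. [r3c8∈{9}] r3c8's peers cover all but 9, so r3c8=9.
Step 38. [r8c7∈{2}] r8c7 is down to just 2. So r8c7=2.
Step 39. [r8c6∈{5}] r8c6 is down to just 5. So r8c6=5.
Step 40. [r6c3∈{6}] nothing but 6 survives at r6c3 ⇒ r6c3=6.
Step 41. [r3c7∈{3}] r3c7's peers cover all but 3. So r3c7=3.
Step 42. [r5c8∈{4}] r5c8's peers cover all but 4 ⇒ r5c8=4.
Step 43. [r2c3∈{1}] r2c3's peers cover all but 1, so r2c3=1.
Step 44. [r6c5∈{8}] r6c5 has the single candidate 8 ⇒ r6c5=8.
Step 45. [r8c8∈{7}] r8c8 is down to just 7, so r8c8=7.
Step 46. [r8c9∈{8}] r8c9 has the single candidate 8, so r8c9=8.
Step 47. [r2c5∈{3}] nothing but 3 survives at r2c5. So r2c5=3.

Answer: 9 7 3 5 4 8 6 2 1 / 6 5 1 2 3 9 7 8 4 / 8 2 4 6 7 1 3 9 5 / 1 4 7 9 5 6 8 3 2 / 3 8 5 1 2 7 9 4 6 / 2 9 6 4 8 3 5 1 7 / 7 3 2 8 6 4 1 5 9 / 4 6 9 3 1 5 2 7 8 / 5 1 8 7 9 2 4 6 3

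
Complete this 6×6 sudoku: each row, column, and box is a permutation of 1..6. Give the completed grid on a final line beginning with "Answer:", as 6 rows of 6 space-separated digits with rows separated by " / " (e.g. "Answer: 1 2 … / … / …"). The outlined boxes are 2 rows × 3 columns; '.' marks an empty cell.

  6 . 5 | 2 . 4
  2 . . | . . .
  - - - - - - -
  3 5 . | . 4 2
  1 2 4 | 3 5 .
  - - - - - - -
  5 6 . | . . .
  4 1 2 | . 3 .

Step 1. [r2c6∈{1,3,5,6}] 3 has one home in col 6: r2c6. So r2c6=3.
Step 2. [r1c5∈{1}] only 1 remains possible at r1c5, so r1c5=1.
Step 3. [r3c4∈{1,6}] across row 3, 1 lands solely at r3c4. So r3c4=1.
Step 4. [r6c6∈{5,6}] col 6 places 5 nowhere but r6c6. So r6c6=5.
Step 5. [r6c4∈{6}] r6c4 is down to just 6. So r6c4=6.
Step 6. [r1c2∈{3}] r1c2's peers cover all but 3 ⇒ r1c2=3.
Step 7. [r5c6∈{1}] r5c6 has the single candidate 1 ⇒ r5c6=1.
Step 8. [r2c5∈{6}] nothing but 6 survives at r2c5. So r2c5=6.
Step 9. [r2c2∈{4}] r2c2 has the single candidate 4, so r2c2=4.
Step 10. [r5c5∈{2}] r5c5's peers cover all but 2, so r5c5=2.
Step 11. [r4c6∈{6}] nothing but 6 survives at r4c6 ⇒ r4c6=6.
Step 12. [r3c3∈{6}] r3c3 has the single candidate 6 ⇒ r3c3=6.
Step 13. [r5c4∈{4}] nothing but 4 survives at r5c4. So r5c4=4.
Step 14. [r2c4∈{5}] r2c4 has the single candidate 5, so r2c4=5.
Step 15. [r5c3∈{3}] only 3 remains possible at r5c3. So r5c3=3.
Step 16. [r2c3∈{1}] nothing but 1 survives at r2c3. So r2c3=1.

Answer: 6 3 5 2 1 4 / 2 4 1 5 6 3 / 3 5 6 1 4 2 / 1 2 4 3 5 6 / 5 6 3 4 2 1 / 4 1 2 6 3 5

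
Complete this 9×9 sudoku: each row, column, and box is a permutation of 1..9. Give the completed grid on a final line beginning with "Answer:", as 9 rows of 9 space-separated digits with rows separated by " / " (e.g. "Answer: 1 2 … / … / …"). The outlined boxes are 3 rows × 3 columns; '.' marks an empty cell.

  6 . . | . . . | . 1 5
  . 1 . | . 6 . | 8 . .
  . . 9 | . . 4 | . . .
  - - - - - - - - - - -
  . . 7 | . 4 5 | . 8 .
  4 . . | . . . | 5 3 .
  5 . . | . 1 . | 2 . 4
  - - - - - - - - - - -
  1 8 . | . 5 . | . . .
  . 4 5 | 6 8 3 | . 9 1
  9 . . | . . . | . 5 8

Step 1. [r8c7∈{7}] only 7 remains possible at r8c7. So r8c7=7.
Step 2. [r9c2∈{2,3,6,7}] r9c2 is the only open cell in box 7 admitting 7. So r9c2=7.
Step 3. [r9c5∈{2}] r9c5 has the single candidate 2, so r9c5=2.
Step 4. [r3c4∈{1,2,3,5,7,8}] across row 3, 1 lands solely at r3c4 ⇒ r3c4=1.
Step 5. [r8c1∈{2}] nothing but 2 survives at r8c1. So r8c1=2.
Step 6. [r4c1∈{3}] r4c1's peers cover all but 3. So r4c1=3.
Step 7. [r6c4∈{3,7,8,9}] row 6 places 3 nowhere but r6c4. So r6c4=3.
Step 8. [r2c1∈{7}] r2c1 is down to just 7, so r2c1=7.
Step 9. [r5c3∈{1,2,6,8}] across row 5, 1 lands solely at r5c3, so r5c3=1.
Step 10. [r6c3∈{6,8}] across box 4, 8 lands solely at r6c3 ⇒ r6c3=8.
Step 11. [r9c4∈{4}] r9c4 is down to just 4, so r9c4=4.
Step 12. [r2c4∈{2,5,9}] 5 has one home in row 2: r2c4, so r2c4=5.
Step 13. [r3c2∈{2,3,5}] r3c2 is the only open cell in row 3 admitting 5 ⇒ r3c2=5.
Step 14. [r1c2∈{2,3}] in col 2, 3 fits only at r1c2. So r1c2=3.
Step 15. [r2c9∈{2,3,9}] row 2 places 3 nowhere but r2c9, so r2c9=3.
Step 16. [r2c6∈{2,9}] row 2 places 9 nowhere but r2c6. So r2c6=9.
Step 17. [r5c5∈{7,9}] across col 5, 9 lands solely at r5c5 ⇒ r5c5=9.
Step 18. [r3c7∈{6}] r3c7's peers cover all but 6 ⇒ r3c7=6.
Step 19. [r7c6∈{7}] nothing but 7 survives at r7c6, so r7c6=7.
Step 20. [r5c4∈{2,7,8}] 7 has one home in box 5: r5c4. So r5c4=7.
Step 21. [r5c9∈{6}] only 6 remains possible at r5c9 ⇒ r5c9=6.
Step 22. [r3c9∈{2,7}] r3c9 is the only open cell in col 9 admitting 7 ⇒ r3c9=7.
Step 23. [r4c4∈{2}] r4c4 has the single candidate 2. So r4c4=2.
Step 24. [r7c8∈{2,4,6}] across col 8, 6 lands solely at r7c8. So r7c8=6.
Step 25. [r2c8∈{2,4}] r2c8 is the only open cell in col 8 admitting 4 ⇒ r2c8=4.
Step 26. [r1c6∈{2,8}] across col 6, 2 lands solely at r1c6. So r1c6=2.
Step 27. [r7c3∈{3}] only 3 remains possible at r7c3 ⇒ r7c3=3.
Step 28. [r4c9∈{9}] r4c9 is down to just 9. So r4c9=9.
Step 29. [r6c2∈{6,9}] r6c2 is the only open cell in row 6 admitting 9. So r6c2=9.
Step 30. [r1c5∈{7}] r1c5 is down to just 7. So r1c5=7.
Step 31. [r5c6∈{8}] r5c6 is down to just 8, so r5c6=8.
Step 32. [r2c3∈{2}] only 2 remains possible at r2c3 ⇒ r2c3=2.
Step 33. [r3c1∈{8}] r3c1 has the single candidate 8. So r3c1=8.
Step 34. [r4c2∈{6}] nothing but 6 survives at r4c2 ⇒ r4c2=6.
Step 35. [r9c3∈{6}] r9c3 is down to just 6. So r9c3=6.
Step 36. [r4c7∈{1}] r4c7 has the single candidate 1, so r4c7=1.
Step 37. [r9c7∈{3}] r9c7 is down to just 3. So r9c7=3.
Step 38. [r7c7∈{4}] only 4 remains possible at r7c7 ⇒ r7c7=4.
Step 39. [r1c4∈{8}] r1c4's peers cover all but 8, so r1c4=8.
Step 40. [r9c6∈{1}] only 1 remains possible at r9c6. So r9c6=1.
Step 41. [r6c8∈{7}] r6c8 is down to just 7, so r6c8=7.
Step 42. [r3c8∈{2}] nothing but 2 survives at r3c8 ⇒ r3c8=2.
Step 43. [r1c3∈{4}] nothing but 4 survives at r1c3 ⇒ r1c3=4.
Step 44. [r6c6∈{6}] r6c6 is down to just 6 ⇒ r6c6=6.
Step 45. [r5c2∈{2}] only 2 remains possible at r5c2. So r5c2=2.
Step 46. [r3c5∈{3}] r3c5's peers cover all but 3, so r3c5=3.
Step 47. [r7c4∈{9}] only 9 remains possible at r7c4 ⇒ r7c4=9.
Step 48. [r7c9∈{2}] r7c9 has the single candidate 2. So r7c9=2.
Step 49. [r1c7∈{9}] nothing but 9 survives at r1c7 ⇒ r1c7=9.

Answer: 6 3 4 8 7 2 9 1 5 / 7 1 2 5 6 9 8 4 3 / 8 5 9 1 3 4 6 2 7 / 3 6 7 2 4 5 1 8 9 / 4 2 1 7 9 8 5 3 6 / 5 9 8 3 1 6 2 7 4 / 1 8 3 9 5 7 4 6 2 / 2 4 5 6 8 3 7 9 1 / 9 7 6 4 2 1 3 5 8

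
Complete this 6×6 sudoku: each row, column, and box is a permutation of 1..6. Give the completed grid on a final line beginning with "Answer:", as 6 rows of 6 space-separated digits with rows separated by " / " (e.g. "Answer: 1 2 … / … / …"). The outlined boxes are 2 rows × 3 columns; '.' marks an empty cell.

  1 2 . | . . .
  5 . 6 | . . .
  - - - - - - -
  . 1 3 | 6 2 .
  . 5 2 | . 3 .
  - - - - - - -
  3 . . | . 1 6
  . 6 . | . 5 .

Step 1. [r2c5∈{4}] nothing but 4 survives at r2c5 ⇒ r2c5=4.
Step 2. [r5c4∈{2,4}] in row 5, 2 fits only at r5c4. So r5c4=2.
Step 3. [r5c2∈{4}] only 4 remains possible at r5c2, so r5c2=4.
Step 4. [r2c2∈{3}] r2c2 has the single candidate 3 ⇒ r2c2=3.
Step 5. [r3c1∈{4}] r3c1 is down to just 4 ⇒ r3c1=4.
Step 6. [r1c4∈{3,5}] across col 4, 5 lands solely at r1c4 ⇒ r1c4=5.
Step 7. [r6c4∈{3,4}] 3 has one home in col 4: r6c4. So r6c4=3.
Step 8. [r2c4∈{1}] nothing but 1 survives at r2c4. So r2c4=1.
Step 9. [r6c6∈{4}] nothing but 4 survives at r6c6, so r6c6=4.
Step 10. [r4c1∈{6}] r4c1 is down to just 6, so r4c1=6.
Step 11. [r5c3∈{5}] only 5 remains possible at r5c3, so r5c3=5.
Step 12. [r6c1∈{2}] nothing but 2 survives at r6c1. So r6c1=2.
Step 13. [r6c3∈{1}] only 1 remains possible at r6c3. So r6c3=1.
Step 14. [r1c5∈{6}] only 6 remains possible at r1c5 ⇒ r1c5=6.
Step 15. [r4c4∈{4}] nothing but 4 survives at r4c4 ⇒ r4c4=4.
Step 16. [r2c6∈{2}] nothing but 2 survives at r2c6, so r2c6=2.
Step 17. [r3c6∈{5}] r3c6 has the single candidate 5, so r3c6=5.
Step 18. [r1c3∈{4}] only 4 remains possible at r1c3. So r1c3=4.
Step 19. [r1c6∈{3}] only 3 remains possible at r1c6, so r1c6=3.
Step 20. [r4c6∈{1}] r4c6 is down to just 1. So r4c6=1.

Answer: 1 2 4 5 6 3 / 5 3 6 1 4 2 / 4 1 3 6 2 5 / 6 5 2 4 3 1 / 3 4 5 2 1 6 / 2 6 1 3 5 4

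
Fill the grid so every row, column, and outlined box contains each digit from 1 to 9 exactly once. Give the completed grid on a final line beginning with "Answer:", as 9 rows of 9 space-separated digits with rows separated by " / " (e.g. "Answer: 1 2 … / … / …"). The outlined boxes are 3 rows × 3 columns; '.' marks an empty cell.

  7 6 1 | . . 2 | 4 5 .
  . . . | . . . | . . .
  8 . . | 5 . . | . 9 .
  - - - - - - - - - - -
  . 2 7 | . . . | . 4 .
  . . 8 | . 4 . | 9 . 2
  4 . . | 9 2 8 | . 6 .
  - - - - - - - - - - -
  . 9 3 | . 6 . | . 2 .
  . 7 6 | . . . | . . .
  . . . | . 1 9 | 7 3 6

Step 1. [r6c3∈{5}] only 5 remains possible at r6c3, so r6c3=5.
Step 2. [r5c6∈{1,3,5,6,7}] across row 5, 5 lands solely at r5c6 ⇒ r5c6=5.
Step 3. [r4c5∈{3}] r4c5 is down to just 3, so r4c5=3.
Step 4. [r6c9∈{1,3,7}] in row 6, 7 fits only at r6c9. So r6c9=7.
Step 5. [r5c8∈{1}] nothing but 1 survives at r5c8 ⇒ r5c8=1.
Step 6. [r8c8∈{8}] only 8 remains possible at r8c8 ⇒ r8c8=8.
Step 7. [r7c4∈{4,7,8}] row 7 places 8 nowhere but r7c4 ⇒ r7c4=8.
Step 8. [r1c4∈{3}] only 3 remains possible at r1c4 ⇒ r1c4=3.
Step 9. [r5c2∈{3}] r5c2's peers cover all but 3 ⇒ r5c2=3.
Step 10. [r2c1∈{2,3,5,9}] 3 has one home in col 1: r2c1. So r2c1=3.
Step 11. [r3c2∈{4}] nothing but 4 survives at r3c2, so r3c2=4.
Step 12. [r1c9∈{8}] r1c9 has the single candidate 8 ⇒ r1c9=8.
Step 13. [r2c9∈{1}] r2c9's peers cover all but 1 ⇒ r2c9=1.
Step 14. [r3c5∈{7}] r3c5's peers cover all but 7, so r3c5=7.
Step 15. [r3c3∈{2}] r3c3 is down to just 2. So r3c3=2.
Step 16. [r8c5∈{5}] r8c5 is down to just 5, so r8c5=5.
Step 17. [r4c4∈{1,6}] across col 4, 1 lands solely at r4c4, so r4c4=1.
Step 18. [r4c6∈{6}] r4c6 is down to just 6 ⇒ r4c6=6.
Step 19. [r2c6∈{4}] nothing but 4 survives at r2c6. So r2c6=4.
Step 20. [r7c9∈{4,5}] in row 7, 4 fits only at r7c9. So r7c9=4.
Step 21. [r7c7∈{1,5}] across box 9, 5 lands solely at r7c7 ⇒ r7c7=5.
Step 22. [r8c4∈{2,4}] row 8 places 4 nowhere but r8c4. So r8c4=4.
Step 23. [r3c7∈{3,6}] r3c7 is the only open cell in row 3 admitting 6, so r3c7=6.
Step 24. [r9c1∈{2,5}] 5 has one home in col 1: r9c1. So r9c1=5.
Step 25. [r7c1∈{1}] nothing but 1 survives at r7c1, so r7c1=1.
Step 26. [r2c5∈{8,9}] r2c5 is the only open cell in row 2 admitting 8, so r2c5=8.
Step 27. [r2c7∈{2}] r2c7 is down to just 2, so r2c7=2.
Step 28. [r3c9∈{3}] r3c9 has the single candidate 3. So r3c9=3.
Step 29. [r5c1∈{6}] nothing but 6 survives at r5c1. So r5c1=6.
Step 30. [r4c1∈{9}] only 9 remains possible at r4c1 ⇒ r4c1=9.
Step 31. [r2c4∈{6}] r2c4's peers cover all but 6. So r2c4=6.
Step 32. [r3c6∈{1}] r3c6 is down to just 1, so r3c6=1.
Step 33. [r5c4∈{7}] only 7 remains possible at r5c4 ⇒ r5c4=7.
Step 34. [r9c3∈{4}] nothing but 4 survives at r9c3. So r9c3=4.
Step 35. [r6c2∈{1}] r6c2 is down to just 1 ⇒ r6c2=1.
Step 36. [r1c5∈{9}] r1c5 is down to just 9, so r1c5=9.
Step 37. [r6c7∈{3}] nothing but 3 survives at r6c7. So r6c7=3.
Step 38. [r2c3∈{9}] only 9 remains possible at r2c3, so r2c3=9.
Step 39. [r4c9∈{5}] r4c9 has the single candidate 5 ⇒ r4c9=5.
Step 40. [r4c7∈{8}] nothing but 8 survives at r4c7. So r4c7=8.
Step 41. [r9c4∈{2}] r9c4 has the single candidate 2. So r9c4=2.
Step 42. [r2c8∈{7}] r2c8 is down to just 7 ⇒ r2c8=7.
Step 43. [r2c2∈{5}] r2c2 is down to just 5, so r2c2=5.
Step 44. [r8c9∈{9}] nothing but 9 survives at r8c9, so r8c9=9.
Step 45. [r8c1∈{2}] r8c1 has the single candidate 2, so r8c1=2.
Step 46. [r8c7∈{1}] r8c7 is down to just 1, so r8c7=1.
Step 47. [r8c6∈{3}] only 3 remains possible at r8c6 ⇒ r8c6=3.
Step 48. [r9c2∈{8}] r9c2 is down to just 8, so r9c2=8.
Step 49. [r7c6∈{7}] r7c6 is down to just 7. So r7c6=7.

Answer: 7 6 1 3 9 2 4 5 8 / 3 5 9 6 8 4 2 7 1 / 8 4 2 5 7 1 6 9 3 / 9 2 7 1 3 6 8 4 5 / 6 3 8 7 4 5 9 1 2 / 4 1 5 9 2 8 3 6 7 / 1 9 3 8 6 7 5 2 4 / 2 7 6 4 5 3 1 8 9 / 5 8 4 2 1 9 7 3 6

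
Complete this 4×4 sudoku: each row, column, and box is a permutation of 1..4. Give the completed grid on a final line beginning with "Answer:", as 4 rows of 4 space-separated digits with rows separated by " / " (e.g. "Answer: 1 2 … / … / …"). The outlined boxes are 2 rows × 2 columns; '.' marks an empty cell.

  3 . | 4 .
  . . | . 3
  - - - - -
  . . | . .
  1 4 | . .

Step 1. [r4c4∈{2}] r4c4's peers cover all but 2 ⇒ r4c4=2.
Step 2. [r1c2∈{1,2}] across row 1, 2 lands solely at r1c2, so r1c2=2.
Step 3. [r1c4∈{1}] r1c4's peers cover all but 1 ⇒ r1c4=1.
Step 4. [r3c2∈{3}] nothing but 3 survives at r3c2. So r3c2=3.
Step 5. [r4c3∈{3}] r4c3 is down to just 3, so r4c3=3.
Step 6. [r3c4∈{4}] r3c4 is down to just 4. So r3c4=4.
Step 7. [r2c2∈{1}] r2c2's peers cover all but 1, so r2c2=1.
Step 8. [r2c3∈{2}] r2c3 has the single candidate 2, so r2c3=2.
Step 9. [r2c1∈{4}] r2c1 has the single candidate 4. So r2c1=4.
Step 10. [r3c1∈{2}] r3c1's peers cover all but 2 ⇒ r3c1=2.
Step 11. [r3c3∈{1}] r3c3 is down to just 1 ⇒ r3c3=1.

Answer: 3 2 4 1 / 4 1 2 3 / 2 3 1 4 / 1 4 3 2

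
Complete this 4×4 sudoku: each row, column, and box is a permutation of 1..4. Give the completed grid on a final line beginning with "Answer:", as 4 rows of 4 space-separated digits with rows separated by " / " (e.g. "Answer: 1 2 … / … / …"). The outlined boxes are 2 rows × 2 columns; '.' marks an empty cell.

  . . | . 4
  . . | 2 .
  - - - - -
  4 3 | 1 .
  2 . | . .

Step 1. [r2c4∈{1,3}] 1 has one home in col 4: r2c4. So r2c4=1.
Step 2. [r1c3∈{3}] nothing but 3 survives at r1c3 ⇒ r1c3=3.
Step 3. [r1c1∈{1}] r1c1's peers cover all but 1, so r1c1=1.
Step 4. [r2c1∈{3}] nothing but 3 survives at r2c1 ⇒ r2c1=3.
Step 5. [r2c2∈{4}] only 4 remains possible at r2c2, so r2c2=4.
Step 6. [r4c4∈{3}] r4c4 has the single candidate 3, so r4c4=3.
Step 7. [r1c2∈{2}] r1c2's peers cover all but 2. So r1c2=2.
Step 8. [r4c3∈{4}] nothing but 4 survives at r4c3 ⇒ r4c3=4.
Step 9. [r4c2∈{1}] r4c2 is down to just 1, so r4c2=1.
Step 10. [r3c4∈{2}] r3c4's peers cover all but 2 ⇒ r3c4=2.

Answer: 1 2 3 4 / 3 4 2 1 / 4 3 1 2 / 2 1 4 3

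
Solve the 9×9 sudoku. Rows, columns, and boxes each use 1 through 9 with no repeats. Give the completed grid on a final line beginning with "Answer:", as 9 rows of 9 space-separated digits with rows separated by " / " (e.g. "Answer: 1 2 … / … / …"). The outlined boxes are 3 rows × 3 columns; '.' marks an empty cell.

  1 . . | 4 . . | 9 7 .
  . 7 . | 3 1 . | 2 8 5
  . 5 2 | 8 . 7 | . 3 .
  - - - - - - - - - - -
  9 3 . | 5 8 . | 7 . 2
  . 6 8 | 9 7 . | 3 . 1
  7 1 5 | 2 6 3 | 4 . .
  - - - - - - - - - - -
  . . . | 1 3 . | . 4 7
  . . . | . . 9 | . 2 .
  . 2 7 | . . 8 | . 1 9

Step 1. [r1c9∈{6}] r1c9 is down to just 6. So r1c9=6.
Step 2. [r3c1∈{4,6}] 6 has one home in row 3: r3c1 ⇒ r3c1=6.
Step 3. [r8c2∈{4,8}] across col 2, 4 lands solely at r8c2. So r8c2=4.
Step 4. [r8c5∈{5}] nothing but 5 survives at r8c5, so r8c5=5.
Step 5. [r9c4∈{6}] only 6 remains possible at r9c4 ⇒ r9c4=6.
Step 6. [r4c3∈{4}] r4c3 has the single candidate 4. So r4c3=4.
Step 7. [r8c9∈{3,8}] in col 9, 3 fits only at r8c9, so r8c9=3.
Step 8. [r8c1∈{8}] only 8 remains possible at r8c1, so r8c1=8.
Step 9. [r9c7∈{5}] r9c7 has the single candidate 5 ⇒ r9c7=5.
Step 10. [r8c7∈{6}] nothing but 6 survives at r8c7 ⇒ r8c7=6.
Step 11. [r2c3∈{9}] nothing but 9 survives at r2c3. So r2c3=9.
Step 12. [r1c5∈{2}] r1c5 is down to just 2, so r1c5=2.
Step 13. [r2c6∈{6}] only 6 remains possible at r2c6 ⇒ r2c6=6.
Step 14. [r9c1∈{3}] r9c1 has the single candidate 3, so r9c1=3.
Step 15. [r7c1∈{5}] only 5 remains possible at r7c1, so r7c1=5.
Step 16. [r1c6∈{5}] r1c6 is down to just 5, so r1c6=5.
Step 17. [r3c9∈{4}] r3c9 has the single candidate 4. So r3c9=4.
Step 18. [r1c3∈{3}] r1c3's peers cover all but 3, so r1c3=3.
Step 19. [r2c1∈{4}] only 4 remains possible at r2c1, so r2c1=4.
Step 20. [r7c6∈{2}] r7c6 has the single candidate 2 ⇒ r7c6=2.
Step 21. [r4c8∈{6}] r4c8's peers cover all but 6 ⇒ r4c8=6.
Step 22. [r3c5∈{9}] only 9 remains possible at r3c5 ⇒ r3c5=9.
Step 23. [r7c3∈{6}] nothing but 6 survives at r7c3, so r7c3=6.
Step 24. [r8c4∈{7}] r8c4's peers cover all but 7 ⇒ r8c4=7.
Step 25. [r6c9∈{8}] r6c9's peers cover all but 8, so r6c9=8.
Step 26. [r5c6∈{4}] r5c6's peers cover all but 4. So r5c6=4.
Step 27. [r1c2∈{8}] r1c2 is down to just 8 ⇒ r1c2=8.
Step 28. [r9c5∈{4}] r9c5's peers cover all but 4, so r9c5=4.
Step 29. [r7c2∈{9}] r7c2's peers cover all but 9. So r7c2=9.
Step 30. [r7c7∈{8}] r7c7's peers cover all but 8 ⇒ r7c7=8.
Step 31. [r6c8∈{9}] r6c8's peers cover all but 9. So r6c8=9.
Step 32. [r8c3∈{1}] only 1 remains possible at r8c3. So r8c3=1.
Step 33. [r5c8∈{5}] r5c8 is down to just 5 ⇒ r5c8=5.
Step 34. [r4c6∈{1}] only 1 remains possible at r4c6, so r4c6=1.
Step 35. [r3c7∈{1}] r3c7's peers cover all but 1, so r3c7=1.
Step 36. [r5c1∈{2}] only 2 remains possible at r5c1 ⇒ r5c1=2.

Answer: 1 8 3 4 2 5 9 7 6 / 4 7 9 3 1 6 2 8 5 / 6 5 2 8 9 7 1 3 4 / 9 3 4 5 8 1 7 6 2 / 2 6 8 9 7 4 3 5 1 / 7 1 5 2 6 3 4 9 8 / 5 9 6 1 3 2 8 4 7 / 8 4 1 7 5 9 6 2 3 / 3 2 7 6 4 8 5 1 9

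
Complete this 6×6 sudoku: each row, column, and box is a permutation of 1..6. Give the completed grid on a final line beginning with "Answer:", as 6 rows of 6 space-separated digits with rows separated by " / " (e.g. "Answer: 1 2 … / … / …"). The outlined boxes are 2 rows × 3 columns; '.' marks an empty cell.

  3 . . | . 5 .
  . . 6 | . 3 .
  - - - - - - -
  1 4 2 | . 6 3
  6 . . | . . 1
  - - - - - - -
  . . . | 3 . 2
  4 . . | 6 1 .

Step 1. [r5c1∈{5}] only 5 remains possible at r5c1, so r5c1=5.
Step 2. [r2c6∈{4}] r2c6's peers cover all but 4, so r2c6=4.
Step 3. [r4c4∈{2,4,5}] r4c4 is the only open cell in col 4 admitting 4. So r4c4=4.
Step 4. [r2c1∈{2}] only 2 remains possible at r2c1, so r2c1=2.
Step 5. [r1c2∈{1}] r1c2 is down to just 1 ⇒ r1c2=1.
Step 6. [r6c3∈{3}] r6c3 has the single candidate 3. So r6c3=3.
Step 7. [r4c3∈{5}] only 5 remains possible at r4c3, so r4c3=5.
Step 8. [r2c2∈{5}] nothing but 5 survives at r2c2, so r2c2=5.
Step 9. [r5c3∈{1}] nothing but 1 survives at r5c3 ⇒ r5c3=1.
Step 10. [r6c2∈{2}] only 2 remains possible at r6c2, so r6c2=2.
Step 11. [r4c5∈{2}] r4c5 has the single candidate 2 ⇒ r4c5=2.
Step 12. [r5c5∈{4}] r5c5 is down to just 4 ⇒ r5c5=4.
Step 13. [r2c4∈{1}] r2c4 has the single candidate 1 ⇒ r2c4=1.
Step 14. [r3c4∈{5}] r3c4 has the single candidate 5, so r3c4=5.
Step 15. [r5c2∈{6}] only 6 remains possible at r5c2 ⇒ r5c2=6.
Step 16. [r1c4∈{2}] only 2 remains possible at r1c4 ⇒ r1c4=2.
Step 17. [r6c6∈{5}] r6c6 has the single candidate 5, so r6c6=5.
Step 18. [r4c2∈{3}] only 3 remains possible at r4c2. So r4c2=3.
Step 19. [r1c3∈{4}] nothing but 4 survives at r1c3, so r1c3=4.
Step 20. [r1c6∈{6}] r1c6's peers cover all but 6 ⇒ r1c6=6.

Answer: 3 1 4 2 5 6 / 2 5 6 1 3 4 / 1 4 2 5 6 3 / 6 3 5 4 2 1 / 5 6 1 3 4 2 / 4 2 3 6 1 5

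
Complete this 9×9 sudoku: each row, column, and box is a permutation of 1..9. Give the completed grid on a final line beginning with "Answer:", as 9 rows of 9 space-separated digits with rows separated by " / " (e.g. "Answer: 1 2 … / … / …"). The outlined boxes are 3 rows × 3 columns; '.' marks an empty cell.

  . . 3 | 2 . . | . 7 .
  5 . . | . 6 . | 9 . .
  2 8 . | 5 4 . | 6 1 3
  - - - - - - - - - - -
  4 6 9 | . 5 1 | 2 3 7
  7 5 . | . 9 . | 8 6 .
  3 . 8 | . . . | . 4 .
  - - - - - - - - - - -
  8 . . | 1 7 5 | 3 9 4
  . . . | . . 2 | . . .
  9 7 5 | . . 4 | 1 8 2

Step 1. [r8c9∈{5,6}] 6 has one home in col 9: r8c9, so r8c9=6.
Step 2. [r8c2∈{1,3,4}] r8c2 is the only open cell in col 2 admitting 3, so r8c2=3.
Step 3. [r5c3∈{1,2}] 2 has one home in row 5: r5c3. So r5c3=2.
Step 4. [r6c2∈{1}] r6c2 is down to just 1 ⇒ r6c2=1.
Step 5. [r2c3∈{1,4,7}] 1 has one home in row 2: r2c3 ⇒ r2c3=1.
Step 6. [r2c9∈{8}] r2c9 has the single candidate 8 ⇒ r2c9=8.
Step 7. [r6c7∈{5}] r6c7 has the single candidate 5, so r6c7=5.
Step 8. [r9c4∈{3,6}] in row 9, 6 fits only at r9c4, so r9c4=6.
Step 9. [r3c6∈{7,9}] 9 has one home in row 3: r3c6, so r3c6=9.
Step 10. [r8c5∈{8}] r8c5 is down to just 8, so r8c5=8.
Step 11. [r5c6∈{3}] nothing but 3 survives at r5c6. So r5c6=3.
Step 12. [r2c6∈{7}] r2c6's peers cover all but 7. So r2c6=7.
Step 13. [r1c2∈{4,9}] across row 1, 9 lands solely at r1c2, so r1c2=9.
Step 14. [r7c3∈{6}] r7c3's peers cover all but 6, so r7c3=6.
Step 15. [r9c5∈{3}] only 3 remains possible at r9c5 ⇒ r9c5=3.
Step 16. [r2c4∈{3}] r2c4 is down to just 3, so r2c4=3.
Step 17. [r6c6∈{6}] r6c6 has the single candidate 6 ⇒ r6c6=6.
Step 18. [r8c4∈{9}] r8c4's peers cover all but 9. So r8c4=9.
Step 19. [r6c9∈{9}] r6c9's peers cover all but 9, so r6c9=9.
Step 20. [r1c5∈{1}] r1c5's peers cover all but 1, so r1c5=1.
Step 21. [r4c4∈{8}] r4c4 has the single candidate 8, so r4c4=8.
Step 22. [r1c7∈{4}] r1c7's peers cover all but 4, so r1c7=4.
Step 23. [r3c3∈{7}] nothing but 7 survives at r3c3, so r3c3=7.
Step 24. [r5c4∈{4}] r5c4 has the single candidate 4. So r5c4=4.
Step 25. [r7c2∈{2}] r7c2 is down to just 2. So r7c2=2.
Step 26. [r8c1∈{1}] r8c1 has the single candidate 1. So r8c1=1.
Step 27. [r8c3∈{4}] r8c3's peers cover all but 4 ⇒ r8c3=4.
Step 28. [r1c6∈{8}] only 8 remains possible at r1c6, so r1c6=8.
Step 29. [r8c8∈{5}] r8c8 has the single candidate 5. So r8c8=5.
Step 30. [r1c1∈{6}] nothing but 6 survives at r1c1 ⇒ r1c1=6.
Step 31. [r5c9∈{1}] r5c9's peers cover all but 1, so r5c9=1.
Step 32. [r6c4∈{7}] only 7 remains possible at r6c4, so r6c4=7.
Step 33. [r2c8∈{2}] r2c8's peers cover all but 2. So r2c8=2.
Step 34. [r2c2∈{4}] r2c2 is down to just 4. So r2c2=4.
Step 35. [r6c5∈{2}] r6c5 has the single candidate 2. So r6c5=2.
Step 36. [r1c9∈{5}] r1c9 is down to just 5. So r1c9=5.
Step 37. [r8c7∈{7}] r8c7 is down to just 7, so r8c7=7.

Answer: 6 9 3 2 1 8 4 7 5 / 5 4 1 3 6 7 9 2 8 / 2 8 7 5 4 9 6 1 3 / 4 6 9 8 5 1 2 3 7 / 7 5 2 4 9 3 8 6 1 / 3 1 8 7 2 6 5 4 9 / 8 2 6 1 7 5 3 9 4 / 1 3 4 9 8 2 7 5 6 / 9 7 5 6 3 4 1 8 2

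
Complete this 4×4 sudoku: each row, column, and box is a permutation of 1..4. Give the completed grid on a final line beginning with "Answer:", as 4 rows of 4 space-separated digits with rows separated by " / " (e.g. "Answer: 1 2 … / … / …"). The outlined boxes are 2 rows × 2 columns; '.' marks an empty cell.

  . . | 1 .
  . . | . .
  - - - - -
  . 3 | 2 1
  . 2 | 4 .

Step 1. [r1c2∈{4}] r1c2 is down to just 4, so r1c2=4.
Step 2. [r2c3∈{3}] r2c3 has the single candidate 3. So r2c3=3.
Step 3. [r1c4∈{2}] r1c4 is down to just 2 ⇒ r1c4=2.
Step 4. [r2c1∈{1,2}] row 2 places 2 nowhere but r2c1, so r2c1=2.
Step 5. [r4c4∈{3}] r4c4's peers cover all but 3 ⇒ r4c4=3.
Step 6. [r2c4∈{4}] r2c4 has the single candidate 4 ⇒ r2c4=4.
Step 7. [r3c1∈{4}] r3c1's peers cover all but 4, so r3c1=4.
Step 8. [r4c1∈{1}] r4c1 has the single candidate 1 ⇒ r4c1=1.
Step 9. [r2c2∈{1}] r2c2 is down to just 1 ⇒ r2c2=1.
Step 10. [r1c1∈{3}] r1c1 has the single candidate 3 ⇒ r1c1=3.

Answer: 3 4 1 2 / 2 1 3 4 / 4 3 2 1 / 1 2 4 3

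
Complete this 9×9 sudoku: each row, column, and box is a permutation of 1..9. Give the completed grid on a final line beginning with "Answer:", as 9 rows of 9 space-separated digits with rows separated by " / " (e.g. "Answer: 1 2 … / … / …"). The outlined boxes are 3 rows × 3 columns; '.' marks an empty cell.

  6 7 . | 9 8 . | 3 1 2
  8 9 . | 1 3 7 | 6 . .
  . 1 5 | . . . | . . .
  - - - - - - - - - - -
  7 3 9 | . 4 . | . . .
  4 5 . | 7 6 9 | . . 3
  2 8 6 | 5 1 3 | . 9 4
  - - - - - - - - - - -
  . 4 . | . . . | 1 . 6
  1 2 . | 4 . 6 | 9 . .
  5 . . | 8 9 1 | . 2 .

Step 1. [r5c8∈{8}] r5c8's peers cover all but 8, so r5c8=8.
Step 2. [r9c9∈{7}] r9c9 is down to just 7 ⇒ r9c9=7.
Step 3. [r4c4∈{2}] r4c4 is down to just 2 ⇒ r4c4=2.
Step 4. [r9c3∈{3}] r9c3's peers cover all but 3 ⇒ r9c3=3.
Step 5. [r8c9∈{5,8}] in box 9, 8 fits only at r8c9. So r8c9=8.
Step 6. [r3c5∈{2}] r3c5 is down to just 2. So r3c5=2.
Step 7. [r3c6∈{4}] r3c6 is down to just 4. So r3c6=4.
Step 8. [r4c7∈{5}] r4c7 is down to just 5, so r4c7=5.
Step 9. [r2c8∈{4,5}] in col 8, 4 fits only at r2c8. So r2c8=4.
Step 10. [r8c8∈{3,5}] in row 8, 3 fits only at r8c8 ⇒ r8c8=3.
Step 11. [r8c5∈{5,7}] 5 has one home in row 8: r8c5. So r8c5=5.
Step 12. [r6c7∈{7}] r6c7's peers cover all but 7. So r6c7=7.
Step 13. [r7c5∈{7}] r7c5's peers cover all but 7, so r7c5=7.
Step 14. [r1c3∈{4}] r1c3 is down to just 4, so r1c3=4.
Step 15. [r4c6∈{8}] nothing but 8 survives at r4c6 ⇒ r4c6=8.
Step 16. [r4c9∈{1}] r4c9 has the single candidate 1, so r4c9=1.
Step 17. [r3c9∈{9}] r3c9 is down to just 9. So r3c9=9.
Step 18. [r7c4∈{3}] r7c4 is down to just 3 ⇒ r7c4=3.
Step 19. [r5c3∈{1}] nothing but 1 survives at r5c3, so r5c3=1.
Step 20. [r2c3∈{2}] nothing but 2 survives at r2c3. So r2c3=2.
Step 21. [r1c6∈{5}] only 5 remains possible at r1c6, so r1c6=5.
Step 22. [r8c3∈{7}] r8c3 is down to just 7 ⇒ r8c3=7.
Step 23. [r9c7∈{4}] r9c7 is down to just 4 ⇒ r9c7=4.
Step 24. [r9c2∈{6}] r9c2 has the single candidate 6, so r9c2=6.
Step 25. [r7c6∈{2}] only 2 remains possible at r7c6, so r7c6=2.
Step 26. [r3c4∈{6}] only 6 remains possible at r3c4. So r3c4=6.
Step 27. [r3c1∈{3}] nothing but 3 survives at r3c1. So r3c1=3.
Step 28. [r4c8∈{6}] r4c8 has the single candidate 6 ⇒ r4c8=6.
Step 29. [r7c3∈{8}] r7c3's peers cover all but 8 ⇒ r7c3=8.
Step 30. [r3c7∈{8}] only 8 remains possible at r3c7, so r3c7=8.
Step 31. [r7c8∈{5}] r7c8's peers cover all but 5 ⇒ r7c8=5.
Step 32. [r7c1∈{9}] r7c1 has the single candidate 9. So r7c1=9.
Step 33. [r5c7∈{2}] nothing but 2 survives at r5c7. So r5c7=2.
Step 34. [r3c8∈{7}] r3c8's peers cover all but 7 ⇒ r3c8=7.
Step 35. [r2c9∈{5}] r2c9 is down to just 5. So r2c9=5.

Answer: 6 7 4 9 8 5 3 1 2 / 8 9 2 1 3 7 6 4 5 / 3 1 5 6 2 4 8 7 9 / 7 3 9 2 4 8 5 6 1 / 4 5 1 7 6 9 2 8 3 / 2 8 6 5 1 3 7 9 4 / 9 4 8 3 7 2 1 5 6 / 1 2 7 4 5 6 9 3 8 / 5 6 3 8 9 1 4 2 7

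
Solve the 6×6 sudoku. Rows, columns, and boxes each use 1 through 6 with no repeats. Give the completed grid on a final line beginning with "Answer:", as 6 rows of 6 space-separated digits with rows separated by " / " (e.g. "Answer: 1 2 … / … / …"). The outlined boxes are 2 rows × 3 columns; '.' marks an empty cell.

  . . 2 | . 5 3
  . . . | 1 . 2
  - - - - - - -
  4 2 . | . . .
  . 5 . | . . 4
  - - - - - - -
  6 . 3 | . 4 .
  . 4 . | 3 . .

Step 1. [r2c5∈{6}] r2c5's peers cover all but 6. So r2c5=6.
Step 2. [r5c2∈{1}] nothing but 1 survives at r5c2. So r5c2=1.
Step 3. [r6c6∈{1,5,6}] in row 6, 6 fits only at r6c6, so r6c6=6.
Step 4. [r3c6∈{1,5}] col 6 places 1 nowhere but r3c6. So r3c6=1.
Step 5. [r4c1∈{1,3}] in box 3, 3 fits only at r4c1, so r4c1=3.
Step 6. [r5c4∈{2,5}] in row 5, 2 fits only at r5c4 ⇒ r5c4=2.
Step 7. [r6c3∈{5}] r6c3 is down to just 5. So r6c3=5.
Step 8. [r3c3∈{6}] only 6 remains possible at r3c3. So r3c3=6.
Step 9. [r6c5∈{1}] nothing but 1 survives at r6c5 ⇒ r6c5=1.
Step 10. [r4c4∈{6}] nothing but 6 survives at r4c4 ⇒ r4c4=6.
Step 11. [r2c2∈{3}] only 3 remains possible at r2c2, so r2c2=3.
Step 12. [r2c3∈{4}] only 4 remains possible at r2c3. So r2c3=4.
Step 13. [r5c6∈{5}] r5c6 has the single candidate 5. So r5c6=5.
Step 14. [r6c1∈{2}] r6c1 is down to just 2. So r6c1=2.
Step 15. [r4c5∈{2}] only 2 remains possible at r4c5. So r4c5=2.
Step 16. [r3c4∈{5}] r3c4 is down to just 5. So r3c4=5.
Step 17. [r1c2∈{6}] r1c2 has the single candidate 6. So r1c2=6.
Step 18. [r1c1∈{1}] nothing but 1 survives at r1c1, so r1c1=1.
Step 19. [r2c1∈{5}] r2c1 is down to just 5 ⇒ r2c1=5.
Step 20. [r4c3∈{1}] nothing but 1 survives at r4c3, so r4c3=1.
Step 21. [r3c5∈{3}] nothing but 3 survives at r3c5 ⇒ r3c5=3.
Step 22. [r1c4∈{4}] only 4 remains possible at r1c4. So r1c4=4.

Answer: 1 6 2 4 5 3 / 5 3 4 1 6 2 / 4 2 6 5 3 1 / 3 5 1 6 2 4 / 6 1 3 2 4 5 / 2 4 5 3 1 6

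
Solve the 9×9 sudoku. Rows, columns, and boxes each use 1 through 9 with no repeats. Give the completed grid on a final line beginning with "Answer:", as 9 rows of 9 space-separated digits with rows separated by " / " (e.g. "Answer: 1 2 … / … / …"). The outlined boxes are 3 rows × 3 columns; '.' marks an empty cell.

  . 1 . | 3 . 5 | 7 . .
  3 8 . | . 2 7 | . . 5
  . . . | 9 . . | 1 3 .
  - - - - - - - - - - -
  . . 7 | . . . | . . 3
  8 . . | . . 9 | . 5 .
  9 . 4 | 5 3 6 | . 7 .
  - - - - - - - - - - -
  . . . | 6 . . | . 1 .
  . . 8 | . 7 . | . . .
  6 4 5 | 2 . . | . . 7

Step 1. [r6c2∈{2}] r6c2 has the single candidate 2 ⇒ r6c2=2.
Step 2. [r5c3∈{1,3,6}] in col 3, 1 fits only at r5c3. So r5c3=1.
Step 3. [r5c5∈{4}] nothing but 4 survives at r5c5 ⇒ r5c5=4.
Step 4. [r7c3∈{2,3,9}] across col 3, 3 lands solely at r7c3, so r7c3=3.
Step 5. [r8c7∈{2,3,4,5,6,9}] in row 8, 5 fits only at r8c7 ⇒ r8c7=5.
Step 6. [r6c7∈{8}] r6c7 is down to just 8. So r6c7=8.
Step 7. [r4c6∈{1,2,8}] r4c6 is the only open cell in col 6 admitting 2, so r4c6=2.
Step 8. [r8c6∈{1,3,4}] row 8 places 3 nowhere but r8c6 ⇒ r8c6=3.
Step 9. [r8c2∈{9}] r8c2 is down to just 9, so r8c2=9.
Step 10. [r9c6∈{1,8}] r9c6 is the only open cell in col 6 admitting 1 ⇒ r9c6=1.
Step 11. [r8c4∈{4}] only 4 remains possible at r8c4, so r8c4=4.
Step 12. [r7c6∈{8}] only 8 remains possible at r7c6, so r7c6=8.
Step 13. [r9c5∈{9}] r9c5 has the single candidate 9 ⇒ r9c5=9.
Step 14. [r7c2∈{7}] r7c2 is down to just 7. So r7c2=7.
Step 15. [r7c1∈{2}] r7c1 is down to just 2, so r7c1=2.
Step 16. [r1c1∈{4}] nothing but 4 survives at r1c1. So r1c1=4.
Step 17. [r5c7∈{2,6}] 2 has one home in col 7: r5c7, so r5c7=2.
Step 18. [r5c9∈{6}] r5c9 has the single candidate 6 ⇒ r5c9=6.
Step 19. [r2c7∈{4,6,9}] in col 7, 6 fits only at r2c7, so r2c7=6.
Step 20. [r2c8∈{4,9}] in row 2, 4 fits only at r2c8, so r2c8=4.
Step 21. [r8c9∈{2}] nothing but 2 survives at r8c9, so r8c9=2.
Step 22. [r3c9∈{8}] nothing but 8 survives at r3c9, so r3c9=8.
Step 23. [r1c9∈{9}] r1c9's peers cover all but 9, so r1c9=9.
Step 24. [r3c5∈{6}] only 6 remains possible at r3c5. So r3c5=6.
Step 25. [r4c5∈{1,8}] 1 has one home in col 5: r4c5. So r4c5=1.
Step 26. [r4c7∈{4,9}] 4 has one home in row 4: r4c7, so r4c7=4.
Step 27. [r3c2∈{5}] r3c2 has the single candidate 5. So r3c2=5.
Step 28. [r1c8∈{2}] r1c8's peers cover all but 2. So r1c8=2.
Step 29. [r8c8∈{6}] r8c8 has the single candidate 6 ⇒ r8c8=6.
Step 30. [r4c2∈{6}] r4c2 has the single candidate 6 ⇒ r4c2=6.
Step 31. [r2c3∈{9}] nothing but 9 survives at r2c3. So r2c3=9.
Step 32. [r5c4∈{7}] nothing but 7 survives at r5c4 ⇒ r5c4=7.
Step 33. [r9c8∈{8}] only 8 remains possible at r9c8 ⇒ r9c8=8.
Step 34. [r7c5∈{5}] r7c5 has the single candidate 5, so r7c5=5.
Step 35. [r7c9∈{4}] only 4 remains possible at r7c9 ⇒ r7c9=4.
Step 36. [r5c2∈{3}] r5c2 is down to just 3 ⇒ r5c2=3.
Step 37. [r6c9∈{1}] nothing but 1 survives at r6c9. So r6c9=1.
Step 38. [r4c4∈{8}] r4c4 has the single candidate 8 ⇒ r4c4=8.
Step 39. [r9c7∈{3}] nothing but 3 survives at r9c7 ⇒ r9c7=3.
Step 40. [r7c7∈{9}] only 9 remains possible at r7c7 ⇒ r7c7=9.
Step 41. [r8c1∈{1}] r8c1 has the single candidate 1, so r8c1=1.
Step 42. [r2c4∈{1}] only 1 remains possible at r2c4 ⇒ r2c4=1.
Step 43. [r4c8∈{9}] nothing but 9 survives at r4c8, so r4c8=9.
Step 44. [r1c5∈{8}] r1c5 is down to just 8. So r1c5=8.
Step 45. [r4c1∈{5}] nothing but 5 survives at r4c1. So r4c1=5.
Step 46. [r3c6∈{4}] r3c6 has the single candidate 4, so r3c6=4.
Step 47. [r3c3∈{2}] only 2 remains possible at r3c3. So r3c3=2.
Step 48. [r1c3∈{6}] r1c3 is down to just 6, so r1c3=6.
Step 49. [r3c1∈{7}] nothing but 7 survives at r3c1, so r3c1=7.

Answer: 4 1 6 3 8 5 7 2 9 / 3 8 9 1 2 7 6 4 5 / 7 5 2 9 6 4 1 3 8 / 5 6 7 8 1 2 4 9 3 / 8 3 1 7 4 9 2 5 6 / 9 2 4 5 3 6 8 7 1 / 2 7 3 6 5 8 9 1 4 / 1 9 8 4 7 3 5 6 2 / 6 4 5 2 9 1 3 8 7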